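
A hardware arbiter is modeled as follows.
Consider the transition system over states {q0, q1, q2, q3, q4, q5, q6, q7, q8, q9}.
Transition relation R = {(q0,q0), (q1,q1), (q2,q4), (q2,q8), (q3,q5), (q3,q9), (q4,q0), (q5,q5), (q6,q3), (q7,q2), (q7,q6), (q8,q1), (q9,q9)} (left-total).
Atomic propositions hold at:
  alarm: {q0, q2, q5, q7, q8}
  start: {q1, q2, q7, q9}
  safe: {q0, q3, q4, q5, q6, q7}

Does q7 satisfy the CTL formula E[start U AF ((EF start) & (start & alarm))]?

EF start: least fixpoint, start Z0 = {q1, q2, q7, q9}, add states with some successor in Z. Z1 = {q1, q2, q3, q7, q8, q9}; Z2 = {q1, q2, q3, q6, q7, q8, q9}; fixed.
Sat(EF start) = {q1, q2, q3, q6, q7, q8, q9}
Sat(start & alarm) = {q2, q7}
Sat((EF start) & (start & alarm)) = {q2, q7}
AF ((EF start) & (start & alarm)): least fixpoint, start Z0 = {q2, q7}, add states with every successor in Z. Already a fixed point.
Sat(AF ((EF start) & (start & alarm))) = {q2, q7}
E[start U AF ((EF start) & (start & alarm))]: least fixpoint, start Z0 = Sat(AF ((EF start) & (start & alarm))) = {q2, q7}, add states in Sat(start) with some successor in Z. Already a fixed point.
Sat(E[start U AF ((EF start) & (start & alarm))]) = {q2, q7}
q7 ∈ Sat(E[start U AF ((EF start) & (start & alarm))]) = {q2, q7}, so the formula holds at q7.

Yes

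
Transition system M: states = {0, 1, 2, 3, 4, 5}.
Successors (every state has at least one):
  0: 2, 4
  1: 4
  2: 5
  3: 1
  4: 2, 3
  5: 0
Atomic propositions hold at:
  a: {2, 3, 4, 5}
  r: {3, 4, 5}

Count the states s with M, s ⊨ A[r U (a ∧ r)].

3

Sat(a ∧ r) = {3, 4, 5}
A[r U (a ∧ r)]: least fixpoint, start Z0 = Sat((a ∧ r)) = {3, 4, 5}, add states in Sat(r) with every successor in Z. Already a fixed point.
Sat(A[r U (a ∧ r)]) = {3, 4, 5}
|Sat(A[r U (a ∧ r)])| = |{3, 4, 5}| = 3.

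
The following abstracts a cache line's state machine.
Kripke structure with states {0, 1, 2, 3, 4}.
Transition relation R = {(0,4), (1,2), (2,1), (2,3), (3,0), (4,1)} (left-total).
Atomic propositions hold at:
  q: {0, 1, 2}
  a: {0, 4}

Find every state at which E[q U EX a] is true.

Sat(EX a) = {s : some successor in {0, 4}} = {0, 3}
E[q U EX a]: least fixpoint, start Z0 = Sat(EX a) = {0, 3}, add states in Sat(q) with some successor in Z. Z1 = {0, 2, 3}; Z2 = {0, 1, 2, 3}; fixed.
Sat(E[q U EX a]) = {0, 1, 2, 3}

{0, 1, 2, 3}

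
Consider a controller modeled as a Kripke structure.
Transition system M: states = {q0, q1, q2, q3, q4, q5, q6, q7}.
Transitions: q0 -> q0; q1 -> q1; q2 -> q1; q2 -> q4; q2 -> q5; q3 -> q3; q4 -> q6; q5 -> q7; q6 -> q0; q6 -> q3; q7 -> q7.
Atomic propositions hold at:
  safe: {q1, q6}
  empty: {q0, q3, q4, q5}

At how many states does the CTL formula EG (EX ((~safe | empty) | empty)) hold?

6

Sat(~safe) = {q0, q2, q3, q4, q5, q7}
Sat(~safe | empty) = {q0, q2, q3, q4, q5, q7}
Sat((~safe | empty) | empty) = {q0, q2, q3, q4, q5, q7}
Sat(EX ((~safe | empty) | empty)) = {s : some successor in {q0, q2, q3, q4, q5, q7}} = {q0, q2, q3, q5, q6, q7}
EG (EX ((~safe | empty) | empty)): greatest fixpoint, start Z0 = {q0, q2, q3, q5, q6, q7}, keep only states in Sat with some successor in Z. Already a fixed point.
Sat(EG (EX ((~safe | empty) | empty))) = {q0, q2, q3, q5, q6, q7}
|Sat(EG (EX ((~safe | empty) | empty)))| = |{q0, q2, q3, q5, q6, q7}| = 6.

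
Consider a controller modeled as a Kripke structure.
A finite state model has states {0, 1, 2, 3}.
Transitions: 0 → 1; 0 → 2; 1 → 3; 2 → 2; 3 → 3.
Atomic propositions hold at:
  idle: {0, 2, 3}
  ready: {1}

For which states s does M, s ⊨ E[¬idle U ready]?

Sat(¬idle) = {1}
E[¬idle U ready]: least fixpoint, start Z0 = Sat(ready) = {1}, add states in Sat(¬idle) with some successor in Z. Already a fixed point.
Sat(E[¬idle U ready]) = {1}

{1}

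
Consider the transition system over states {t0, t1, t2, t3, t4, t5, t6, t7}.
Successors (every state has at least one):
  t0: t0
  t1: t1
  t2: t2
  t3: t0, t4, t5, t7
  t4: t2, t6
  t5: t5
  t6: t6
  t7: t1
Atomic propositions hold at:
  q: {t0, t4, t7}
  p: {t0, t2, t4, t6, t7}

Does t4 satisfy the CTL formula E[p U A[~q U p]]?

Yes

Sat(~q) = {t1, t2, t3, t5, t6}
A[~q U p]: least fixpoint, start Z0 = Sat(p) = {t0, t2, t4, t6, t7}, add states in Sat(~q) with every successor in Z. Already a fixed point.
Sat(A[~q U p]) = {t0, t2, t4, t6, t7}
E[p U A[~q U p]]: least fixpoint, start Z0 = Sat(A[~q U p]) = {t0, t2, t4, t6, t7}, add states in Sat(p) with some successor in Z. Already a fixed point.
Sat(E[p U A[~q U p]]) = {t0, t2, t4, t6, t7}
t4 ∈ Sat(E[p U A[~q U p]]) = {t0, t2, t4, t6, t7}, so the formula holds at t4.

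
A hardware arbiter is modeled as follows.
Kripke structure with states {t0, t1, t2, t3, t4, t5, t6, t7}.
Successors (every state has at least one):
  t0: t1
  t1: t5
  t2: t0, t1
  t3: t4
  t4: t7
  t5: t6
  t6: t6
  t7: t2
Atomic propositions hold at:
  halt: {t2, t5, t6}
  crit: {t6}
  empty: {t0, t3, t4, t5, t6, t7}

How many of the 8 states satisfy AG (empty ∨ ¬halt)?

4

Sat(¬halt) = {t0, t1, t3, t4, t7}
Sat(empty ∨ ¬halt) = {t0, t1, t3, t4, t5, t6, t7}
AG (empty ∨ ¬halt): greatest fixpoint, start Z0 = {t0, t1, t3, t4, t5, t6, t7}, keep only states in Sat with every successor in Z. Z1 = {t0, t1, t3, t4, t5, t6}; Z2 = {t0, t1, t3, t5, t6}; Z3 = {t0, t1, t5, t6}; fixed.
Sat(AG (empty ∨ ¬halt)) = {t0, t1, t5, t6}
|Sat(AG (empty ∨ ¬halt))| = |{t0, t1, t5, t6}| = 4.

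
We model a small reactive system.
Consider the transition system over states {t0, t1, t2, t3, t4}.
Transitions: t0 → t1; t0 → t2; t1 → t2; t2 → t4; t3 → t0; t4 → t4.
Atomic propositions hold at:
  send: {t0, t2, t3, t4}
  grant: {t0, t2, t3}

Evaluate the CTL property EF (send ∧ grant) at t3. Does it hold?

Sat(send ∧ grant) = {t0, t2, t3}
EF (send ∧ grant): least fixpoint, start Z0 = {t0, t2, t3}, add states with some successor in Z. Z1 = {t0, t1, t2, t3}; fixed.
Sat(EF (send ∧ grant)) = {t0, t1, t2, t3}
t3 ∈ Sat(EF (send ∧ grant)) = {t0, t1, t2, t3}, so the formula holds at t3.

Yes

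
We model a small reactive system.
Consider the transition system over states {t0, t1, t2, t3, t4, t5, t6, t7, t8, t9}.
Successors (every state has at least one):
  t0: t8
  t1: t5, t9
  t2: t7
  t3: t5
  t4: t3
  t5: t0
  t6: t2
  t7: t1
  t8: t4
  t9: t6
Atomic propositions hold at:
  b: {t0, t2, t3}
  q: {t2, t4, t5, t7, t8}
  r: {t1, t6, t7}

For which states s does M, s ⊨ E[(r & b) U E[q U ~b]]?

Sat(r & b) = ∅
Sat(~b) = {t1, t4, t5, t6, t7, t8, t9}
E[q U ~b]: least fixpoint, start Z0 = Sat(~b) = {t1, t4, t5, t6, t7, t8, t9}, add states in Sat(q) with some successor in Z. Z1 = {t1, t2, t4, t5, t6, t7, t8, t9}; fixed.
Sat(E[q U ~b]) = {t1, t2, t4, t5, t6, t7, t8, t9}
E[(r & b) U E[q U ~b]]: least fixpoint, start Z0 = Sat(E[q U ~b]) = {t1, t2, t4, t5, t6, t7, t8, t9}, add states in Sat(r & b) with some successor in Z. Already a fixed point.
Sat(E[(r & b) U E[q U ~b]]) = {t1, t2, t4, t5, t6, t7, t8, t9}

{t1, t2, t4, t5, t6, t7, t8, t9}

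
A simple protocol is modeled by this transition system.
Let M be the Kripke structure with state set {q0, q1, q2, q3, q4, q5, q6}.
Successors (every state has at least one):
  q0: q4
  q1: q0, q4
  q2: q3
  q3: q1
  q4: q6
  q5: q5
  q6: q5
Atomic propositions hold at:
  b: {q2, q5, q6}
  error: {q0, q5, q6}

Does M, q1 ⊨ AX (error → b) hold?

Sat(error → b) = {q1, q2, q3, q4, q5, q6}
Sat(AX (error → b)) = {s : every successor in {q1, q2, q3, q4, q5, q6}} = {q0, q2, q3, q4, q5, q6}
q1 ∉ Sat(AX (error → b)) = {q0, q2, q3, q4, q5, q6}, so the formula does not hold at q1.

No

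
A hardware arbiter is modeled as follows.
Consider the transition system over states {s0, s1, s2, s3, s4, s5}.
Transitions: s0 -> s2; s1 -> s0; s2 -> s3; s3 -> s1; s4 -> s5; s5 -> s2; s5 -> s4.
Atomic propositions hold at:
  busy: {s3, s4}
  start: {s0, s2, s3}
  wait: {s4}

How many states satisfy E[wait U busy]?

2

E[wait U busy]: least fixpoint, start Z0 = Sat(busy) = {s3, s4}, add states in Sat(wait) with some successor in Z. Already a fixed point.
Sat(E[wait U busy]) = {s3, s4}
|Sat(E[wait U busy])| = |{s3, s4}| = 2.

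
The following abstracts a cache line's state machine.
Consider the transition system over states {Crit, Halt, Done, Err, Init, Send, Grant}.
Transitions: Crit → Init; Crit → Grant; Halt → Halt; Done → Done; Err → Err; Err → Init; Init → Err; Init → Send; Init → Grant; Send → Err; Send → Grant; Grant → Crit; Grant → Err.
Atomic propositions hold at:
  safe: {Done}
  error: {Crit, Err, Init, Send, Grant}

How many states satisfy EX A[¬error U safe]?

1

Sat(¬error) = {Halt, Done}
A[¬error U safe]: least fixpoint, start Z0 = Sat(safe) = {Done}, add states in Sat(¬error) with every successor in Z. Already a fixed point.
Sat(A[¬error U safe]) = {Done}
Sat(EX A[¬error U safe]) = {s : some successor in {Done}} = {Done}
|Sat(EX A[¬error U safe])| = |{Done}| = 1.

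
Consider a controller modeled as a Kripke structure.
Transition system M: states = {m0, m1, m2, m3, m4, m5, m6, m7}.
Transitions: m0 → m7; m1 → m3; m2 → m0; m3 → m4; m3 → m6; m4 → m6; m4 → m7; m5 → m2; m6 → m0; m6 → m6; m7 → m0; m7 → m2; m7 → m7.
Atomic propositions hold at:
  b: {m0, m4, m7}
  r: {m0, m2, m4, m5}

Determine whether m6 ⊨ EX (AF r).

Yes

AF r: least fixpoint, start Z0 = {m0, m2, m4, m5}, add states with every successor in Z. Already a fixed point.
Sat(AF r) = {m0, m2, m4, m5}
Sat(EX (AF r)) = {s : some successor in {m0, m2, m4, m5}} = {m2, m3, m5, m6, m7}
m6 ∈ Sat(EX (AF r)) = {m2, m3, m5, m6, m7}, so the formula holds at m6.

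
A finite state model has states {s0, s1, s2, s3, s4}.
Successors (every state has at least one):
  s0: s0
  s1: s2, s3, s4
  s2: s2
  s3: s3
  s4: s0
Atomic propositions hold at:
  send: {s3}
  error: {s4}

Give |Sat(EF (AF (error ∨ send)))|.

Sat(error ∨ send) = {s3, s4}
AF (error ∨ send): least fixpoint, start Z0 = {s3, s4}, add states with every successor in Z. Already a fixed point.
Sat(AF (error ∨ send)) = {s3, s4}
EF (AF (error ∨ send)): least fixpoint, start Z0 = {s3, s4}, add states with some successor in Z. Z1 = {s1, s3, s4}; fixed.
Sat(EF (AF (error ∨ send))) = {s1, s3, s4}
|Sat(EF (AF (error ∨ send)))| = |{s1, s3, s4}| = 3.

3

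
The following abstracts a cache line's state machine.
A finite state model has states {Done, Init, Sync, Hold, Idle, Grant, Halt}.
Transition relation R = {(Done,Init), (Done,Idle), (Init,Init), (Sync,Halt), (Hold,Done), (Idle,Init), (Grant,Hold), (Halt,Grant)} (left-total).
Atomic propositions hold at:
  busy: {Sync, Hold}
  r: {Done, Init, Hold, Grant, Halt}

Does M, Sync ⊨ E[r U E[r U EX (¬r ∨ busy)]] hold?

No

Sat(¬r) = {Sync, Idle}
Sat(¬r ∨ busy) = {Sync, Hold, Idle}
Sat(EX (¬r ∨ busy)) = {s : some successor in {Sync, Hold, Idle}} = {Done, Grant}
E[r U EX (¬r ∨ busy)]: least fixpoint, start Z0 = Sat(EX (¬r ∨ busy)) = {Done, Grant}, add states in Sat(r) with some successor in Z. Z1 = {Done, Hold, Grant, Halt}; fixed.
Sat(E[r U EX (¬r ∨ busy)]) = {Done, Hold, Grant, Halt}
E[r U E[r U EX (¬r ∨ busy)]]: least fixpoint, start Z0 = Sat(E[r U EX (¬r ∨ busy)]) = {Done, Hold, Grant, Halt}, add states in Sat(r) with some successor in Z. Already a fixed point.
Sat(E[r U E[r U EX (¬r ∨ busy)]]) = {Done, Hold, Grant, Halt}
Sync ∉ Sat(E[r U E[r U EX (¬r ∨ busy)]]) = {Done, Hold, Grant, Halt}, so the formula does not hold at Sync.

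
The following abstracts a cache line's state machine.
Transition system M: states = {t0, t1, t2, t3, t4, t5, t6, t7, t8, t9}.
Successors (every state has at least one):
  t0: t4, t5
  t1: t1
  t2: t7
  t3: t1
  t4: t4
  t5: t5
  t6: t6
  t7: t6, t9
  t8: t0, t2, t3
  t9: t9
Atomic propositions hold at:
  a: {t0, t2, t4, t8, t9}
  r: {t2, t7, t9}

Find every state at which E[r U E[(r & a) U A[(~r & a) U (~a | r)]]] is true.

Sat(r & a) = {t2, t9}
Sat(~r) = {t0, t1, t3, t4, t5, t6, t8}
Sat(~r & a) = {t0, t4, t8}
Sat(~a) = {t1, t3, t5, t6, t7}
Sat(~a | r) = {t1, t2, t3, t5, t6, t7, t9}
A[(~r & a) U (~a | r)]: least fixpoint, start Z0 = Sat((~a | r)) = {t1, t2, t3, t5, t6, t7, t9}, add states in Sat(~r & a) with every successor in Z. Already a fixed point.
Sat(A[(~r & a) U (~a | r)]) = {t1, t2, t3, t5, t6, t7, t9}
E[(r & a) U A[(~r & a) U (~a | r)]]: least fixpoint, start Z0 = Sat(A[(~r & a) U (~a | r)]) = {t1, t2, t3, t5, t6, t7, t9}, add states in Sat(r & a) with some successor in Z. Already a fixed point.
Sat(E[(r & a) U A[(~r & a) U (~a | r)]]) = {t1, t2, t3, t5, t6, t7, t9}
E[r U E[(r & a) U A[(~r & a) U (~a | r)]]]: least fixpoint, start Z0 = Sat(E[(r & a) U A[(~r & a) U (~a | r)]]) = {t1, t2, t3, t5, t6, t7, t9}, add states in Sat(r) with some successor in Z. Already a fixed point.
Sat(E[r U E[(r & a) U A[(~r & a) U (~a | r)]]]) = {t1, t2, t3, t5, t6, t7, t9}

{t1, t2, t3, t5, t6, t7, t9}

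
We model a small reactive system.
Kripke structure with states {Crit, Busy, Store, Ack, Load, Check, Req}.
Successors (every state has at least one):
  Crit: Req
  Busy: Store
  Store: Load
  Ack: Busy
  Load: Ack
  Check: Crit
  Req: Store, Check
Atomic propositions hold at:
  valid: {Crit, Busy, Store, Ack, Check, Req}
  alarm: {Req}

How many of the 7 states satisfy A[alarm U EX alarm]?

Sat(EX alarm) = {s : some successor in {Req}} = {Crit}
A[alarm U EX alarm]: least fixpoint, start Z0 = Sat(EX alarm) = {Crit}, add states in Sat(alarm) with every successor in Z. Already a fixed point.
Sat(A[alarm U EX alarm]) = {Crit}
|Sat(A[alarm U EX alarm])| = |{Crit}| = 1.

1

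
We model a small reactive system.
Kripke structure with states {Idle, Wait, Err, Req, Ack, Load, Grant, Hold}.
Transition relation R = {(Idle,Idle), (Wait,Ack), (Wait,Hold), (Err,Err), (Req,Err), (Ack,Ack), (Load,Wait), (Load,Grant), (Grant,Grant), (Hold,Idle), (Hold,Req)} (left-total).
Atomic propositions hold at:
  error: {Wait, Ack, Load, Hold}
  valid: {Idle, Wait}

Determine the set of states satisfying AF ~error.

Sat(~error) = {Idle, Err, Req, Grant}
AF ~error: least fixpoint, start Z0 = {Idle, Err, Req, Grant}, add states with every successor in Z. Z1 = {Idle, Err, Req, Grant, Hold}; fixed.
Sat(AF ~error) = {Idle, Err, Req, Grant, Hold}

{Idle, Err, Req, Grant, Hold}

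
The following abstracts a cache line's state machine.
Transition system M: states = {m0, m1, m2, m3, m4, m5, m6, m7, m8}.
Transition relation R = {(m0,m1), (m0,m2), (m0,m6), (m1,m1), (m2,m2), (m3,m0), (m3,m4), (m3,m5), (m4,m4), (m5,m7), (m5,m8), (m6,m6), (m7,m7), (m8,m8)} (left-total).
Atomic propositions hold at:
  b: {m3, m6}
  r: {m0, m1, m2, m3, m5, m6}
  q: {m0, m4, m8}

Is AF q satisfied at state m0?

Yes

AF q: least fixpoint, start Z0 = {m0, m4, m8}, add states with every successor in Z. Already a fixed point.
Sat(AF q) = {m0, m4, m8}
m0 ∈ Sat(AF q) = {m0, m4, m8}, so the formula holds at m0.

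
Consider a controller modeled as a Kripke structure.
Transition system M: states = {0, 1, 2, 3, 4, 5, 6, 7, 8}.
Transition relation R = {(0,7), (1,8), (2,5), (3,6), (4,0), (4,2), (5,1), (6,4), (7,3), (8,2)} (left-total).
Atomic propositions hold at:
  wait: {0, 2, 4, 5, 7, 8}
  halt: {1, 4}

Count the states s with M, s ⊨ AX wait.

6

Sat(AX wait) = {s : every successor in {0, 2, 4, 5, 7, 8}} = {0, 1, 2, 4, 6, 8}
|Sat(AX wait)| = |{0, 1, 2, 4, 6, 8}| = 6.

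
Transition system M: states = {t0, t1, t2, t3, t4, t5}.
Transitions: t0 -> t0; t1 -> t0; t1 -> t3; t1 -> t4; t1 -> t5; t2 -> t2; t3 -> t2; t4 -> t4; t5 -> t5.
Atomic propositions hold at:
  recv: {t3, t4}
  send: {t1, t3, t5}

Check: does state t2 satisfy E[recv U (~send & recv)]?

Sat(~send) = {t0, t2, t4}
Sat(~send & recv) = {t4}
E[recv U (~send & recv)]: least fixpoint, start Z0 = Sat((~send & recv)) = {t4}, add states in Sat(recv) with some successor in Z. Already a fixed point.
Sat(E[recv U (~send & recv)]) = {t4}
t2 ∉ Sat(E[recv U (~send & recv)]) = {t4}, so the formula does not hold at t2.

No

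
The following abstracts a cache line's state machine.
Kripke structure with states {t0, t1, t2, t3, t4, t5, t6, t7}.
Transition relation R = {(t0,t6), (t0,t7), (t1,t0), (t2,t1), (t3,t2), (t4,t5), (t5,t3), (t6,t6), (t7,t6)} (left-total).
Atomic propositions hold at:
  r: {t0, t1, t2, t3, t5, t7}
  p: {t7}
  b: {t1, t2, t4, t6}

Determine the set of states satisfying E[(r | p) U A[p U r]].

{t0, t1, t2, t3, t5, t7}

Sat(r | p) = {t0, t1, t2, t3, t5, t7}
A[p U r]: least fixpoint, start Z0 = Sat(r) = {t0, t1, t2, t3, t5, t7}, add states in Sat(p) with every successor in Z. Already a fixed point.
Sat(A[p U r]) = {t0, t1, t2, t3, t5, t7}
E[(r | p) U A[p U r]]: least fixpoint, start Z0 = Sat(A[p U r]) = {t0, t1, t2, t3, t5, t7}, add states in Sat(r | p) with some successor in Z. Already a fixed point.
Sat(E[(r | p) U A[p U r]]) = {t0, t1, t2, t3, t5, t7}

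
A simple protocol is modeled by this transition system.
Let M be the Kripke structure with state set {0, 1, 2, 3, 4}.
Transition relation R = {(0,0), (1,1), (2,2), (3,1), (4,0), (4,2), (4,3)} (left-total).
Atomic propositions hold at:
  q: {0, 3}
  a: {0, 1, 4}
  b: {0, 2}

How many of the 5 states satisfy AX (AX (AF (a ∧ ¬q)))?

Sat(¬q) = {1, 2, 4}
Sat(a ∧ ¬q) = {1, 4}
AF (a ∧ ¬q): least fixpoint, start Z0 = {1, 4}, add states with every successor in Z. Z1 = {1, 3, 4}; fixed.
Sat(AF (a ∧ ¬q)) = {1, 3, 4}
Sat(AX (AF (a ∧ ¬q))) = {s : every successor in {1, 3, 4}} = {1, 3}
Sat(AX (AX (AF (a ∧ ¬q)))) = {s : every successor in {1, 3}} = {1, 3}
|Sat(AX (AX (AF (a ∧ ¬q))))| = |{1, 3}| = 2.

2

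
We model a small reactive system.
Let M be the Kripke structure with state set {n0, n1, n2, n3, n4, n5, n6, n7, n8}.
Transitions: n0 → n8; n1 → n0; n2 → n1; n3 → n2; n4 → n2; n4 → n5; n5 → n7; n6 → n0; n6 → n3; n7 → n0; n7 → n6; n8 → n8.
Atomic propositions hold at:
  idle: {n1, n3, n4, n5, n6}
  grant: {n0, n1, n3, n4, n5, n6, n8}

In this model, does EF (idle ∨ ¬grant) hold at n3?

Sat(¬grant) = {n2, n7}
Sat(idle ∨ ¬grant) = {n1, n2, n3, n4, n5, n6, n7}
EF (idle ∨ ¬grant): least fixpoint, start Z0 = {n1, n2, n3, n4, n5, n6, n7}, add states with some successor in Z. Already a fixed point.
Sat(EF (idle ∨ ¬grant)) = {n1, n2, n3, n4, n5, n6, n7}
n3 ∈ Sat(EF (idle ∨ ¬grant)) = {n1, n2, n3, n4, n5, n6, n7}, so the formula holds at n3.

Yes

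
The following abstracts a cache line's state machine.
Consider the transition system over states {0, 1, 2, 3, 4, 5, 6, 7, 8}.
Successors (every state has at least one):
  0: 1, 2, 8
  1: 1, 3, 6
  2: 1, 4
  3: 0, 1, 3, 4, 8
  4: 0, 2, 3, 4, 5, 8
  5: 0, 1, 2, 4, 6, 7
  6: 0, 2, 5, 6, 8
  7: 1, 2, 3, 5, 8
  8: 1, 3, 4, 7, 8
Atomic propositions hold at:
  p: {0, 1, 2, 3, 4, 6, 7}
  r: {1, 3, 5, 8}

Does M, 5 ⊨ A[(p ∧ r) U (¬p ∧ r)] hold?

Sat(p ∧ r) = {1, 3}
Sat(¬p) = {5, 8}
Sat(¬p ∧ r) = {5, 8}
A[(p ∧ r) U (¬p ∧ r)]: least fixpoint, start Z0 = Sat((¬p ∧ r)) = {5, 8}, add states in Sat(p ∧ r) with every successor in Z. Already a fixed point.
Sat(A[(p ∧ r) U (¬p ∧ r)]) = {5, 8}
5 ∈ Sat(A[(p ∧ r) U (¬p ∧ r)]) = {5, 8}, so the formula holds at 5.

Yes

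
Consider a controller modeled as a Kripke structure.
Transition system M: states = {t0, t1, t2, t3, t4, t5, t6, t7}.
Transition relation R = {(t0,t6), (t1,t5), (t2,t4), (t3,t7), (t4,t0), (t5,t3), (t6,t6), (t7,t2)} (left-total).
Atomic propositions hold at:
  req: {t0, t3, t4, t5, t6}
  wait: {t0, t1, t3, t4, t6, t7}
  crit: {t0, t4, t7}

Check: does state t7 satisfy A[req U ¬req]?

Sat(¬req) = {t1, t2, t7}
A[req U ¬req]: least fixpoint, start Z0 = Sat(¬req) = {t1, t2, t7}, add states in Sat(req) with every successor in Z. Z1 = {t1, t2, t3, t7}; Z2 = {t1, t2, t3, t5, t7}; fixed.
Sat(A[req U ¬req]) = {t1, t2, t3, t5, t7}
t7 ∈ Sat(A[req U ¬req]) = {t1, t2, t3, t5, t7}, so the formula holds at t7.

Yes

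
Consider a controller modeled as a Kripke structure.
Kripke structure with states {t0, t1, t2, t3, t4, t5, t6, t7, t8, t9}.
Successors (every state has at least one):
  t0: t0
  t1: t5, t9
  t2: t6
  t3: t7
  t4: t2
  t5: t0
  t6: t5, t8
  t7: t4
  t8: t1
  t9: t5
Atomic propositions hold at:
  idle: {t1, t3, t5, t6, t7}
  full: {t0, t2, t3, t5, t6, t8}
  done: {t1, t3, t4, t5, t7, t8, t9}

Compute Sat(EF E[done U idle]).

E[done U idle]: least fixpoint, start Z0 = Sat(idle) = {t1, t3, t5, t6, t7}, add states in Sat(done) with some successor in Z. Z1 = {t1, t3, t5, t6, t7, t8, t9}; fixed.
Sat(E[done U idle]) = {t1, t3, t5, t6, t7, t8, t9}
EF E[done U idle]: least fixpoint, start Z0 = {t1, t3, t5, t6, t7, t8, t9}, add states with some successor in Z. Z1 = {t1, t2, t3, t5, t6, t7, t8, t9}; Z2 = {t1, t2, t3, t4, t5, t6, t7, t8, t9}; fixed.
Sat(EF E[done U idle]) = {t1, t2, t3, t4, t5, t6, t7, t8, t9}

{t1, t2, t3, t4, t5, t6, t7, t8, t9}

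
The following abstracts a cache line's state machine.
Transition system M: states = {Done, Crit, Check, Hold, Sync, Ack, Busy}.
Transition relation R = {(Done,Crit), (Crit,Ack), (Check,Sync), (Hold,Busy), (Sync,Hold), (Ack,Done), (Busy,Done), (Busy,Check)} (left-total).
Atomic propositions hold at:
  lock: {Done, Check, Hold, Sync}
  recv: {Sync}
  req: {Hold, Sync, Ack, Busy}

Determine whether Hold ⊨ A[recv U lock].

A[recv U lock]: least fixpoint, start Z0 = Sat(lock) = {Done, Check, Hold, Sync}, add states in Sat(recv) with every successor in Z. Already a fixed point.
Sat(A[recv U lock]) = {Done, Check, Hold, Sync}
Hold ∈ Sat(A[recv U lock]) = {Done, Check, Hold, Sync}, so the formula holds at Hold.

Yes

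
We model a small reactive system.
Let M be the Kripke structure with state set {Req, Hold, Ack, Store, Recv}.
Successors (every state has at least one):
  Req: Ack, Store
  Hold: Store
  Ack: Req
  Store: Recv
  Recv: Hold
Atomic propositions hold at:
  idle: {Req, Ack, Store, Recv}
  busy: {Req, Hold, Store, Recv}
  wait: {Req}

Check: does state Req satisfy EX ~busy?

Yes

Sat(~busy) = {Ack}
Sat(EX ~busy) = {s : some successor in {Ack}} = {Req}
Req ∈ Sat(EX ~busy) = {Req}, so the formula holds at Req.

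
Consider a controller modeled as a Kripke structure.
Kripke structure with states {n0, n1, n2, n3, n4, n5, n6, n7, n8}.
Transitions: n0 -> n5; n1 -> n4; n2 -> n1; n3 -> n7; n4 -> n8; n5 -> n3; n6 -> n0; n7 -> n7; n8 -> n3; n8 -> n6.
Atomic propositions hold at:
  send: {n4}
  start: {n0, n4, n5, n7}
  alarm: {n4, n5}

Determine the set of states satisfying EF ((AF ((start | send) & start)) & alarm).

Sat(start | send) = {n0, n4, n5, n7}
Sat((start | send) & start) = {n0, n4, n5, n7}
AF ((start | send) & start): least fixpoint, start Z0 = {n0, n4, n5, n7}, add states with every successor in Z. Z1 = {n0, n1, n3, n4, n5, n6, n7}; Z2 = {n0, n1, n2, n3, n4, n5, n6, n7, n8}; fixed.
Sat(AF ((start | send) & start)) = {n0, n1, n2, n3, n4, n5, n6, n7, n8}
Sat((AF ((start | send) & start)) & alarm) = {n4, n5}
EF ((AF ((start | send) & start)) & alarm): least fixpoint, start Z0 = {n4, n5}, add states with some successor in Z. Z1 = {n0, n1, n4, n5}; Z2 = {n0, n1, n2, n4, n5, n6}; Z3 = {n0, n1, n2, n4, n5, n6, n8}; fixed.
Sat(EF ((AF ((start | send) & start)) & alarm)) = {n0, n1, n2, n4, n5, n6, n8}

{n0, n1, n2, n4, n5, n6, n8}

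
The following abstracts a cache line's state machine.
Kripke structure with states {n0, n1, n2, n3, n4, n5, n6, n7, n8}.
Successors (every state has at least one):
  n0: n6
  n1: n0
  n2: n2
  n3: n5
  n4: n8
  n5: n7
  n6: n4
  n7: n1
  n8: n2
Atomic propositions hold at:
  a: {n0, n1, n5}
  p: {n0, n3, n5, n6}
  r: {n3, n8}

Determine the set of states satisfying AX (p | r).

Sat(p | r) = {n0, n3, n5, n6, n8}
Sat(AX (p | r)) = {s : every successor in {n0, n3, n5, n6, n8}} = {n0, n1, n3, n4}

{n0, n1, n3, n4}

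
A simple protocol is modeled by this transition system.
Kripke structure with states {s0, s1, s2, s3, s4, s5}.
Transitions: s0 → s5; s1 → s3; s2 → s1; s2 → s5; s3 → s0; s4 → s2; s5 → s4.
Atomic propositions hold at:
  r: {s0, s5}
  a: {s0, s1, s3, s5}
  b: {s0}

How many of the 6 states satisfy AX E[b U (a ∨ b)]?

Sat(a ∨ b) = {s0, s1, s3, s5}
E[b U (a ∨ b)]: least fixpoint, start Z0 = Sat((a ∨ b)) = {s0, s1, s3, s5}, add states in Sat(b) with some successor in Z. Already a fixed point.
Sat(E[b U (a ∨ b)]) = {s0, s1, s3, s5}
Sat(AX E[b U (a ∨ b)]) = {s : every successor in {s0, s1, s3, s5}} = {s0, s1, s2, s3}
|Sat(AX E[b U (a ∨ b)])| = |{s0, s1, s2, s3}| = 4.

4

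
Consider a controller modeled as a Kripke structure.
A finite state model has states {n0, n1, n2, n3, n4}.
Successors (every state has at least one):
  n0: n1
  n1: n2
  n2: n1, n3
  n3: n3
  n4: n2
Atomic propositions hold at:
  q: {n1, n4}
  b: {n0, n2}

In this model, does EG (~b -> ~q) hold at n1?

No

Sat(~b) = {n1, n3, n4}
Sat(~q) = {n0, n2, n3}
Sat(~b -> ~q) = {n0, n2, n3}
EG (~b -> ~q): greatest fixpoint, start Z0 = {n0, n2, n3}, keep only states in Sat with some successor in Z. Z1 = {n2, n3}; fixed.
Sat(EG (~b -> ~q)) = {n2, n3}
n1 ∉ Sat(EG (~b -> ~q)) = {n2, n3}, so the formula does not hold at n1.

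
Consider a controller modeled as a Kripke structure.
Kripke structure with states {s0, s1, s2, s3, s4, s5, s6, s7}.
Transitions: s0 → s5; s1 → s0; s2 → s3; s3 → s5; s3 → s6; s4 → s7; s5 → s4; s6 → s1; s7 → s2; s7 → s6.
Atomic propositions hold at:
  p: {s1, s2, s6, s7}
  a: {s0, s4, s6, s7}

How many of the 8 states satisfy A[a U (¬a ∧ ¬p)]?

3

Sat(¬a) = {s1, s2, s3, s5}
Sat(¬p) = {s0, s3, s4, s5}
Sat(¬a ∧ ¬p) = {s3, s5}
A[a U (¬a ∧ ¬p)]: least fixpoint, start Z0 = Sat((¬a ∧ ¬p)) = {s3, s5}, add states in Sat(a) with every successor in Z. Z1 = {s0, s3, s5}; fixed.
Sat(A[a U (¬a ∧ ¬p)]) = {s0, s3, s5}
|Sat(A[a U (¬a ∧ ¬p)])| = |{s0, s3, s5}| = 3.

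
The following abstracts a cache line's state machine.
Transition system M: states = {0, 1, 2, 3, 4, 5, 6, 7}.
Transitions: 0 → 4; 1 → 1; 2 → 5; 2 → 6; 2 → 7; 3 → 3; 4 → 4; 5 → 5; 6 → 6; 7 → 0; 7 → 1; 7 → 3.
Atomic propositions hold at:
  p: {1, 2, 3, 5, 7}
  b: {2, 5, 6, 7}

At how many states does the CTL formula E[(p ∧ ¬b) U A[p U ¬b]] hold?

5

Sat(¬b) = {0, 1, 3, 4}
Sat(p ∧ ¬b) = {1, 3}
A[p U ¬b]: least fixpoint, start Z0 = Sat(¬b) = {0, 1, 3, 4}, add states in Sat(p) with every successor in Z. Z1 = {0, 1, 3, 4, 7}; fixed.
Sat(A[p U ¬b]) = {0, 1, 3, 4, 7}
E[(p ∧ ¬b) U A[p U ¬b]]: least fixpoint, start Z0 = Sat(A[p U ¬b]) = {0, 1, 3, 4, 7}, add states in Sat(p ∧ ¬b) with some successor in Z. Already a fixed point.
Sat(E[(p ∧ ¬b) U A[p U ¬b]]) = {0, 1, 3, 4, 7}
|Sat(E[(p ∧ ¬b) U A[p U ¬b]])| = |{0, 1, 3, 4, 7}| = 5.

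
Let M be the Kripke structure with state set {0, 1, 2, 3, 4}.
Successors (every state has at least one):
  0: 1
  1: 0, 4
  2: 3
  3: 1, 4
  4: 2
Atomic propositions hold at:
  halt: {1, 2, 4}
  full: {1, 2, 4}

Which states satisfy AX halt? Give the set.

{0, 3, 4}

Sat(AX halt) = {s : every successor in {1, 2, 4}} = {0, 3, 4}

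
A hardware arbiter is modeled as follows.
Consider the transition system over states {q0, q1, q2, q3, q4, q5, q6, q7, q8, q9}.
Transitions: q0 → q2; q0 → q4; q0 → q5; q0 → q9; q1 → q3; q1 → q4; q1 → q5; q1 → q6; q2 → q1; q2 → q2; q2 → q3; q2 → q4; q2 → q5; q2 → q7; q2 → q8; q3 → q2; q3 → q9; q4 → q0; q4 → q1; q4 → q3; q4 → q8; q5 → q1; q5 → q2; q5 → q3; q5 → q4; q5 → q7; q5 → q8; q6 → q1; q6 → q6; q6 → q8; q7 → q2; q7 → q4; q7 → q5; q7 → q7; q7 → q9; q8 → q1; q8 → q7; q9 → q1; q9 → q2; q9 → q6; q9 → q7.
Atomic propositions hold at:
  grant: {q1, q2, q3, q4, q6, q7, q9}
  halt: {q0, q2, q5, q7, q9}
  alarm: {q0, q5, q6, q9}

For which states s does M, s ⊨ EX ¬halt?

{q0, q1, q2, q4, q5, q6, q7, q8, q9}

Sat(¬halt) = {q1, q3, q4, q6, q8}
Sat(EX ¬halt) = {s : some successor in {q1, q3, q4, q6, q8}} = {q0, q1, q2, q4, q5, q6, q7, q8, q9}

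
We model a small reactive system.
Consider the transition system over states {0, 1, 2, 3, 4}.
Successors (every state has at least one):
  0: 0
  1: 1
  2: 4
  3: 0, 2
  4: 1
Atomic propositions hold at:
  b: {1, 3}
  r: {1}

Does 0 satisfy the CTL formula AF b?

AF b: least fixpoint, start Z0 = {1, 3}, add states with every successor in Z. Z1 = {1, 3, 4}; Z2 = {1, 2, 3, 4}; fixed.
Sat(AF b) = {1, 2, 3, 4}
0 ∉ Sat(AF b) = {1, 2, 3, 4}, so the formula does not hold at 0.

No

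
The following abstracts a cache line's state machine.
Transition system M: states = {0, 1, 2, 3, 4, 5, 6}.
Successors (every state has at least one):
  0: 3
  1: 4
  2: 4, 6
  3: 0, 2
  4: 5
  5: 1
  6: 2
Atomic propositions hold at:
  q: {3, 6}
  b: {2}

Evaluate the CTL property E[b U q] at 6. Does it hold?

Yes

E[b U q]: least fixpoint, start Z0 = Sat(q) = {3, 6}, add states in Sat(b) with some successor in Z. Z1 = {2, 3, 6}; fixed.
Sat(E[b U q]) = {2, 3, 6}
6 ∈ Sat(E[b U q]) = {2, 3, 6}, so the formula holds at 6.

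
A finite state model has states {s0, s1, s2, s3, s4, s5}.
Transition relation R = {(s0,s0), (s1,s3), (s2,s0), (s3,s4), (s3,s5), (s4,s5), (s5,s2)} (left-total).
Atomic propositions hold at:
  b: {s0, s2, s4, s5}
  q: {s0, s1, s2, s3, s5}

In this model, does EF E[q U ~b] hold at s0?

Sat(~b) = {s1, s3}
E[q U ~b]: least fixpoint, start Z0 = Sat(~b) = {s1, s3}, add states in Sat(q) with some successor in Z. Already a fixed point.
Sat(E[q U ~b]) = {s1, s3}
EF E[q U ~b]: least fixpoint, start Z0 = {s1, s3}, add states with some successor in Z. Already a fixed point.
Sat(EF E[q U ~b]) = {s1, s3}
s0 ∉ Sat(EF E[q U ~b]) = {s1, s3}, so the formula does not hold at s0.

No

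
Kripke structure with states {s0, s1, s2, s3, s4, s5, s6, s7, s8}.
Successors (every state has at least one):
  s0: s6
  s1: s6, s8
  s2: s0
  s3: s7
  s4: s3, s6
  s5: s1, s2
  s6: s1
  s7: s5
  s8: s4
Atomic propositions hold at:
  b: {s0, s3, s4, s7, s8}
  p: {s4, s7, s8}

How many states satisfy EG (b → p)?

6

Sat(b → p) = {s1, s2, s4, s5, s6, s7, s8}
EG (b → p): greatest fixpoint, start Z0 = {s1, s2, s4, s5, s6, s7, s8}, keep only states in Sat with some successor in Z. Z1 = {s1, s4, s5, s6, s7, s8}; fixed.
Sat(EG (b → p)) = {s1, s4, s5, s6, s7, s8}
|Sat(EG (b → p))| = |{s1, s4, s5, s6, s7, s8}| = 6.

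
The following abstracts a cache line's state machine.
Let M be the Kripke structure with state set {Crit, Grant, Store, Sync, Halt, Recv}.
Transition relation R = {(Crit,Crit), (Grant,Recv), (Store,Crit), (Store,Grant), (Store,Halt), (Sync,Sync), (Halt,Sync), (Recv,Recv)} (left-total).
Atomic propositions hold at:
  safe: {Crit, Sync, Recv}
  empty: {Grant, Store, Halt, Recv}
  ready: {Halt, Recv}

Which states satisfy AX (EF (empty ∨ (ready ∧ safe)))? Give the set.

{Grant, Recv}

Sat(ready ∧ safe) = {Recv}
Sat(empty ∨ (ready ∧ safe)) = {Grant, Store, Halt, Recv}
EF (empty ∨ (ready ∧ safe)): least fixpoint, start Z0 = {Grant, Store, Halt, Recv}, add states with some successor in Z. Already a fixed point.
Sat(EF (empty ∨ (ready ∧ safe))) = {Grant, Store, Halt, Recv}
Sat(AX (EF (empty ∨ (ready ∧ safe)))) = {s : every successor in {Grant, Store, Halt, Recv}} = {Grant, Recv}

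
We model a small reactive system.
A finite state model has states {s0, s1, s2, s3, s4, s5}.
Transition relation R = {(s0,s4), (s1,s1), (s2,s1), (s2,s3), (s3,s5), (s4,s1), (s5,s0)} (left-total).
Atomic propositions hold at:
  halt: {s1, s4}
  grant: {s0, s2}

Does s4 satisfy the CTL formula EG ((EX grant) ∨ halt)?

Sat(EX grant) = {s : some successor in {s0, s2}} = {s5}
Sat((EX grant) ∨ halt) = {s1, s4, s5}
EG ((EX grant) ∨ halt): greatest fixpoint, start Z0 = {s1, s4, s5}, keep only states in Sat with some successor in Z. Z1 = {s1, s4}; fixed.
Sat(EG ((EX grant) ∨ halt)) = {s1, s4}
s4 ∈ Sat(EG ((EX grant) ∨ halt)) = {s1, s4}, so the formula holds at s4.

Yes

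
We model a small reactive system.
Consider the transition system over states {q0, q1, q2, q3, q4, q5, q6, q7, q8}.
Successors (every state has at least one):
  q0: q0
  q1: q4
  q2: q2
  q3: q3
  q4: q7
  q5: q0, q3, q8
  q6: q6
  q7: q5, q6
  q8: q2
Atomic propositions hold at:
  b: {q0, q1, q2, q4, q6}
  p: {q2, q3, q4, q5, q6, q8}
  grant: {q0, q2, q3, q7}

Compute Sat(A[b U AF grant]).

{q0, q1, q2, q3, q4, q5, q7, q8}

AF grant: least fixpoint, start Z0 = {q0, q2, q3, q7}, add states with every successor in Z. Z1 = {q0, q2, q3, q4, q7, q8}; Z2 = {q0, q1, q2, q3, q4, q5, q7, q8}; fixed.
Sat(AF grant) = {q0, q1, q2, q3, q4, q5, q7, q8}
A[b U AF grant]: least fixpoint, start Z0 = Sat(AF grant) = {q0, q1, q2, q3, q4, q5, q7, q8}, add states in Sat(b) with every successor in Z. Already a fixed point.
Sat(A[b U AF grant]) = {q0, q1, q2, q3, q4, q5, q7, q8}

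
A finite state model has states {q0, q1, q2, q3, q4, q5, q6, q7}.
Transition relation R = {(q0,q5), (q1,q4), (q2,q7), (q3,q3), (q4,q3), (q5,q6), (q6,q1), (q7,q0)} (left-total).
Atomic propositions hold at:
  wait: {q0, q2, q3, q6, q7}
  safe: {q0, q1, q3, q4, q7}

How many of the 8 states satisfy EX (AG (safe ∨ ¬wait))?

4

Sat(¬wait) = {q1, q4, q5}
Sat(safe ∨ ¬wait) = {q0, q1, q3, q4, q5, q7}
AG (safe ∨ ¬wait): greatest fixpoint, start Z0 = {q0, q1, q3, q4, q5, q7}, keep only states in Sat with every successor in Z. Z1 = {q0, q1, q3, q4, q7}; Z2 = {q1, q3, q4, q7}; Z3 = {q1, q3, q4}; fixed.
Sat(AG (safe ∨ ¬wait)) = {q1, q3, q4}
Sat(EX (AG (safe ∨ ¬wait))) = {s : some successor in {q1, q3, q4}} = {q1, q3, q4, q6}
|Sat(EX (AG (safe ∨ ¬wait)))| = |{q1, q3, q4, q6}| = 4.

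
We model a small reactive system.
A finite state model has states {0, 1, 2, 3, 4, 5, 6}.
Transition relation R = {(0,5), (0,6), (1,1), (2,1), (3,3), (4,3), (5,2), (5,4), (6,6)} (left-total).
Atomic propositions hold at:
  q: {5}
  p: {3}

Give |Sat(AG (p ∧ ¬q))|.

Sat(¬q) = {0, 1, 2, 3, 4, 6}
Sat(p ∧ ¬q) = {3}
AG (p ∧ ¬q): greatest fixpoint, start Z0 = {3}, keep only states in Sat with every successor in Z. Already a fixed point.
Sat(AG (p ∧ ¬q)) = {3}
|Sat(AG (p ∧ ¬q))| = |{3}| = 1.

1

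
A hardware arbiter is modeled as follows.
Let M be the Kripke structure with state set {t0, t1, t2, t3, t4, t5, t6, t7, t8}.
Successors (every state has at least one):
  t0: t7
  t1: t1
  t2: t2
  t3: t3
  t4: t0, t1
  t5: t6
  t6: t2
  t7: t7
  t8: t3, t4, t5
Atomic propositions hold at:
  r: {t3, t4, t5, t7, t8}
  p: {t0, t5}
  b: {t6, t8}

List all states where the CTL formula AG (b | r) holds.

{t3, t7}

Sat(b | r) = {t3, t4, t5, t6, t7, t8}
AG (b | r): greatest fixpoint, start Z0 = {t3, t4, t5, t6, t7, t8}, keep only states in Sat with every successor in Z. Z1 = {t3, t5, t7, t8}; Z2 = {t3, t7}; fixed.
Sat(AG (b | r)) = {t3, t7}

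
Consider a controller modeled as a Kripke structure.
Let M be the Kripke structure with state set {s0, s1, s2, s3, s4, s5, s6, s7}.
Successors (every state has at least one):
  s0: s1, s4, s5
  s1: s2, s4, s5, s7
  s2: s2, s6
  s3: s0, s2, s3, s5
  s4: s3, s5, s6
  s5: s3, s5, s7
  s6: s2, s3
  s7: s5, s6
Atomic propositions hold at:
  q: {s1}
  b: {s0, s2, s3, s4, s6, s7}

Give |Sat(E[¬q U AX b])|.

Sat(¬q) = {s0, s2, s3, s4, s5, s6, s7}
Sat(AX b) = {s : every successor in {s0, s2, s3, s4, s6, s7}} = {s2, s6}
E[¬q U AX b]: least fixpoint, start Z0 = Sat(AX b) = {s2, s6}, add states in Sat(¬q) with some successor in Z. Z1 = {s2, s3, s4, s6, s7}; Z2 = {s0, s2, s3, s4, s5, s6, s7}; fixed.
Sat(E[¬q U AX b]) = {s0, s2, s3, s4, s5, s6, s7}
|Sat(E[¬q U AX b])| = |{s0, s2, s3, s4, s5, s6, s7}| = 7.

7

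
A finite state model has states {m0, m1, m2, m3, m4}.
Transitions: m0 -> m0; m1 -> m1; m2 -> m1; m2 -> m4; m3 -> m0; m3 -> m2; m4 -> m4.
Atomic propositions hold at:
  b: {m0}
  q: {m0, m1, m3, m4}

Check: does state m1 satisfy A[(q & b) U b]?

Sat(q & b) = {m0}
A[(q & b) U b]: least fixpoint, start Z0 = Sat(b) = {m0}, add states in Sat(q & b) with every successor in Z. Already a fixed point.
Sat(A[(q & b) U b]) = {m0}
m1 ∉ Sat(A[(q & b) U b]) = {m0}, so the formula does not hold at m1.

No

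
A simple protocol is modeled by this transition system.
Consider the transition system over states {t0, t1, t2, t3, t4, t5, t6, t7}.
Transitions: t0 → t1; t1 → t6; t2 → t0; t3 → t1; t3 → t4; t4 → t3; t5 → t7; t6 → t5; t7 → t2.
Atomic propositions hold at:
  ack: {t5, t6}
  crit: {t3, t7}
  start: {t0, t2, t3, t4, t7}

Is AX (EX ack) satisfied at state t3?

Sat(EX ack) = {s : some successor in {t5, t6}} = {t1, t6}
Sat(AX (EX ack)) = {s : every successor in {t1, t6}} = {t0, t1}
t3 ∉ Sat(AX (EX ack)) = {t0, t1}, so the formula does not hold at t3.

No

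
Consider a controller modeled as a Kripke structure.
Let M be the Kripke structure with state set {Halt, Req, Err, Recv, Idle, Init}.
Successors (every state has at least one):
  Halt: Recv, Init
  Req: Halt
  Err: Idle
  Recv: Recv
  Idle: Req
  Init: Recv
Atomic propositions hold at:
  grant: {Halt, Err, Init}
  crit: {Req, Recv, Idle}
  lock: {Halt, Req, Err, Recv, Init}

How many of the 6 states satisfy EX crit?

5

Sat(EX crit) = {s : some successor in {Req, Recv, Idle}} = {Halt, Err, Recv, Idle, Init}
|Sat(EX crit)| = |{Halt, Err, Recv, Idle, Init}| = 5.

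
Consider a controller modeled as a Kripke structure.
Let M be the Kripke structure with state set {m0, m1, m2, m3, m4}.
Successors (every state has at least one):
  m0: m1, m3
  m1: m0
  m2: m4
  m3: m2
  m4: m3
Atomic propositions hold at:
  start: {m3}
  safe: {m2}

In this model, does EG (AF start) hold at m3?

AF start: least fixpoint, start Z0 = {m3}, add states with every successor in Z. Z1 = {m3, m4}; Z2 = {m2, m3, m4}; fixed.
Sat(AF start) = {m2, m3, m4}
EG (AF start): greatest fixpoint, start Z0 = {m2, m3, m4}, keep only states in Sat with some successor in Z. Already a fixed point.
Sat(EG (AF start)) = {m2, m3, m4}
m3 ∈ Sat(EG (AF start)) = {m2, m3, m4}, so the formula holds at m3.

Yes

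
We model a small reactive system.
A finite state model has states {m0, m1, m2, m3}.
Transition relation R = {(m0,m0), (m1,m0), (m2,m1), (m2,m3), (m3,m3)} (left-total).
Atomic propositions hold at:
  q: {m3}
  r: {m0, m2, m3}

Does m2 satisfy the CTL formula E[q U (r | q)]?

Sat(r | q) = {m0, m2, m3}
E[q U (r | q)]: least fixpoint, start Z0 = Sat((r | q)) = {m0, m2, m3}, add states in Sat(q) with some successor in Z. Already a fixed point.
Sat(E[q U (r | q)]) = {m0, m2, m3}
m2 ∈ Sat(E[q U (r | q)]) = {m0, m2, m3}, so the formula holds at m2.

Yes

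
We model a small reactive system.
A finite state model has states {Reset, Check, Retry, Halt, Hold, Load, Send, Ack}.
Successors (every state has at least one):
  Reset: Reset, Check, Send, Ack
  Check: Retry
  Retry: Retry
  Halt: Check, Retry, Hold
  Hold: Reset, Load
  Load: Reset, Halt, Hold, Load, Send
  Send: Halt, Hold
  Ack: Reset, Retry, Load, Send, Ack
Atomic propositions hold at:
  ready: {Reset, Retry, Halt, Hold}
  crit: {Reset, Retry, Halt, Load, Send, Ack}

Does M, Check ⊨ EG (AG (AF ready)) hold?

AF ready: least fixpoint, start Z0 = {Reset, Retry, Halt, Hold}, add states with every successor in Z. Z1 = {Reset, Check, Retry, Halt, Hold, Send}; fixed.
Sat(AF ready) = {Reset, Check, Retry, Halt, Hold, Send}
AG (AF ready): greatest fixpoint, start Z0 = {Reset, Check, Retry, Halt, Hold, Send}, keep only states in Sat with every successor in Z. Z1 = {Check, Retry, Halt, Send}; Z2 = {Check, Retry}; fixed.
Sat(AG (AF ready)) = {Check, Retry}
EG (AG (AF ready)): greatest fixpoint, start Z0 = {Check, Retry}, keep only states in Sat with some successor in Z. Already a fixed point.
Sat(EG (AG (AF ready))) = {Check, Retry}
Check ∈ Sat(EG (AG (AF ready))) = {Check, Retry}, so the formula holds at Check.

Yes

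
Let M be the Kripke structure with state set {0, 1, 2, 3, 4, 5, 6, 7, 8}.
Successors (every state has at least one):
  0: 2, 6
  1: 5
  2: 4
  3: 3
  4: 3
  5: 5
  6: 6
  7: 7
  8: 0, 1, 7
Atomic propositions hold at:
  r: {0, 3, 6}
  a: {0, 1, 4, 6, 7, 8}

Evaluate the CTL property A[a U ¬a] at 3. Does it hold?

Yes

Sat(¬a) = {2, 3, 5}
A[a U ¬a]: least fixpoint, start Z0 = Sat(¬a) = {2, 3, 5}, add states in Sat(a) with every successor in Z. Z1 = {1, 2, 3, 4, 5}; fixed.
Sat(A[a U ¬a]) = {1, 2, 3, 4, 5}
3 ∈ Sat(A[a U ¬a]) = {1, 2, 3, 4, 5}, so the formula holds at 3.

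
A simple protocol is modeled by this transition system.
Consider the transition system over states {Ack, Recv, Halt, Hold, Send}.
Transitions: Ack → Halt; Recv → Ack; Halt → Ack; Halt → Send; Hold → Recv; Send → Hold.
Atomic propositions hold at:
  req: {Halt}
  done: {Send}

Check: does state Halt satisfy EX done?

Yes

Sat(EX done) = {s : some successor in {Send}} = {Halt}
Halt ∈ Sat(EX done) = {Halt}, so the formula holds at Halt.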